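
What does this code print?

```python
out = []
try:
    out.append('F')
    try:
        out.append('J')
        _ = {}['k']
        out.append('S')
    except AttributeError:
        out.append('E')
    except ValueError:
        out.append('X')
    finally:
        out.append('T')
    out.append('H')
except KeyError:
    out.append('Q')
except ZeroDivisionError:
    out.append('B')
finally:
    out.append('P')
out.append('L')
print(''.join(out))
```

Execution trace: 'F' (try body) → 'J' (inner try body) → 'T' (inner finally) → 'Q' (except KeyError) → 'P' (finally) → 'L' (after the try/except). Output: FJTQPL

Answer: FJTQPL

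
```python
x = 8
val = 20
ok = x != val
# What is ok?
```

Trace:
`x = 8` → x = 8
`val = 20` → val = 20
`ok = x != val` → ok = True
So ok = True

Answer: True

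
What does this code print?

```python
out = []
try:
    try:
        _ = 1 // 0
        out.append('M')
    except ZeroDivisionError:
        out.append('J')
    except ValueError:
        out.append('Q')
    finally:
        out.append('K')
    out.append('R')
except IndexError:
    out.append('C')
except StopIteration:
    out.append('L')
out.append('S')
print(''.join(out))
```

Execution trace: 'J' (inner except ZeroDivisionError) → 'K' (inner finally) → 'R' (try body, no exception) → 'S' (after the try/except). Output: JKRS

Answer: JKRS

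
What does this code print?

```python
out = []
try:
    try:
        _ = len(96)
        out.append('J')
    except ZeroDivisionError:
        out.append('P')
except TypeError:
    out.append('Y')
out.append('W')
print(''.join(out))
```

Execution trace: 'Y' (outer except TypeError) → 'W' (after the try/except). Output: YW

Answer: YW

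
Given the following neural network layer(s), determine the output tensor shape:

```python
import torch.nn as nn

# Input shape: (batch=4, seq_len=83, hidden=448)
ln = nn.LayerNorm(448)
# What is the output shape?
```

Input: (4, 83, 448) -> Output: (4, 83, 448)

Answer: (4, 83, 448)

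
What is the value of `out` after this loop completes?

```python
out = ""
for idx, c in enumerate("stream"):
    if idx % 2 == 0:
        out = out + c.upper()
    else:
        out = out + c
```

Uppercase even positions in 'stream'
`out` takes the values: "" → "S" → "St" → "StR" → "StRe" → "StReA" → "StReAm"

Answer: "StReAm"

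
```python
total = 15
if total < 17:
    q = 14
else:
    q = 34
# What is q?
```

Trace:
`total = 15` → total = 15
`if total < 17: ...` → total < 17 is True → q = 14
So q = 14

Answer: 14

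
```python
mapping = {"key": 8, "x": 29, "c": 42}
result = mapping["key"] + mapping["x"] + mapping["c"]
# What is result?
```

Trace:
`mapping = {"key": 8, "x": 29, "c": 42}` → mapping = {'key': 8, 'x': 29, 'c': 42}
`result = mapping["key"] + mapping["x"] + mapping["c"]` → result = 79
So result = 79

Answer: 79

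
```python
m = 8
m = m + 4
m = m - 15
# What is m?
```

Trace:
`m = 8` → m = 8
`m = m + 4` → m = 12
`m = m - 15` → m = -3
So m = -3

Answer: -3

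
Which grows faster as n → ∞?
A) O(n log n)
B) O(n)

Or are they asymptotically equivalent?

O(n log n) vs O(n): Higher order terms dominate.

Answer: A) O(n log n) grows faster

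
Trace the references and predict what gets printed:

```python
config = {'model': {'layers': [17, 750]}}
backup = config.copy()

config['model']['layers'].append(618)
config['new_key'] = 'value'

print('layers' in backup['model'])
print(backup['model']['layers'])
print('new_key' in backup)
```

Key concept: shallow copy gotcha with nested dict.
Step by step:
`config = {'model': {'layers': [17, 750]}}` → config = {'model': {'layers': [17, 750]}}
`backup = config.copy()` → backup = {'model': {'layers': [17, 750]}}
`config['model']['layers'].append(618)` → config = {'model': {'layers': [17, 750, 618]}}; backup = {'model': {'layers': [17, 750, 618]}}
`config['new_key'] = 'value'` → config = {'model': {'layers': [17, 750, 618]}, 'new_key': 'value'}
`print('layers' in backup['model'])` → prints True
`print(backup['model']['layers'])` → prints [17, 750, 618]
`print('new_key' in backup)` → prints False

Answer:
True
[17, 750, 618]
False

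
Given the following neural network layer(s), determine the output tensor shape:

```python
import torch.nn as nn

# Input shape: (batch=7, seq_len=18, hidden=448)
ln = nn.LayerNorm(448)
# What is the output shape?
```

Input: (7, 18, 448) -> Output: (7, 18, 448)

Answer: (7, 18, 448)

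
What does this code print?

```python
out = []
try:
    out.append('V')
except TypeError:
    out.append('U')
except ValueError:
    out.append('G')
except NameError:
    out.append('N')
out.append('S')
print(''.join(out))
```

Execution trace: 'V' (try body, no exception) → 'S' (after the try/except). Output: VS

Answer: VS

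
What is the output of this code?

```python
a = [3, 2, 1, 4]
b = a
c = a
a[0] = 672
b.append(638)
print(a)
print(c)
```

Key concept: multiple aliases.
Step by step:
`a = [3, 2, 1, 4]` → a = [3, 2, 1, 4]
`b = a` → b = [3, 2, 1, 4] (same object as a)
`c = a` → c = [3, 2, 1, 4] (same object as a, b)
`a[0] = 672` → a = [672, 2, 1, 4] (same object as b, c); b = [672, 2, 1, 4] (same object as a, c); c = [672, 2, 1, 4] (same object as a, b)
`b.append(638)` → a = [672, 2, 1, 4, 638] (same object as b, c); b = [672, 2, 1, 4, 638] (same object as a, c); c = [672, 2, 1, 4, 638] (same object as a, b)
`print(a)` → prints [672, 2, 1, 4, 638]
`print(c)` → prints [672, 2, 1, 4, 638]

Answer:
[672, 2, 1, 4, 638]
[672, 2, 1, 4, 638]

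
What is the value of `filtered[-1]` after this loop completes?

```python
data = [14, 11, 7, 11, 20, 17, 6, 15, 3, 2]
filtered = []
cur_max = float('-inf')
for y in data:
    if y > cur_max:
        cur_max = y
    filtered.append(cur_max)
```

Running max ends at 20
`filtered` takes the values: [] → [14] → [14, 14] → [14, 14, 14] → [14, 14, 14, 14] → [14, 14, 14, 14, 20] → [14, 14, 14, 14, 20, 20] → [14, 14, 14, 14, 20, 20, 20] → [14, 14, 14, 14, 20, 20, 20, 20] → [14, 14, 14, 14, 20, 20, 20, 20, 20] → [14, 14, 14, 14, 20, 20, 20, 20, 20, 20]
So `filtered[-1]` = 20

Answer: 20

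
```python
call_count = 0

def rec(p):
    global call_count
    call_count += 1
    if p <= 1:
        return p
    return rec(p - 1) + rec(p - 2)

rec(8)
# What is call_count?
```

Calls(p) = 1 + Calls(p-1) + Calls(p-2); Calls(0)=Calls(1)=1. For p=8 this gives 67.

Answer: 67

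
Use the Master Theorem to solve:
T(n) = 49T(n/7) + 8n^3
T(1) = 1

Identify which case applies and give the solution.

a=49, b=7, f(n)=8n^3. log_7(49) = 2. Since c=3 > 2 and the regularity condition holds (49(n/7)^3 = (49/7^3)n^3 with 49/7^3 < 1), Case 3 applies: T(n) = Θ(f(n)) = O(n^3).

Answer: O(n^3) - Case 3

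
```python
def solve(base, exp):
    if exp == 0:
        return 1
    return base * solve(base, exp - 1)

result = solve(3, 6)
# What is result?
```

solve(3, 6) = 3 * 3 * 3 * 3 * 3 * 3 = 729

Answer: 729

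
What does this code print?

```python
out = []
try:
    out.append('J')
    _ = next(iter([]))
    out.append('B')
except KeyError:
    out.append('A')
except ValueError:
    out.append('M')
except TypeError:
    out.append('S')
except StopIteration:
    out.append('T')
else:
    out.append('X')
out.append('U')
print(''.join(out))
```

Execution trace: 'J' (try body) → 'T' (except StopIteration) → 'U' (after the try/except). Output: JTU

Answer: JTU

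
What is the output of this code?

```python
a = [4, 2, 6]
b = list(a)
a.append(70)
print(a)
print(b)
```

Key concept: list() constructor creates copy.
Step by step:
`a = [4, 2, 6]` → a = [4, 2, 6]
`b = list(a)` → b = [4, 2, 6]
`a.append(70)` → a = [4, 2, 6, 70]
`print(a)` → prints [4, 2, 6, 70]
`print(b)` → prints [4, 2, 6]

Answer:
[4, 2, 6, 70]
[4, 2, 6]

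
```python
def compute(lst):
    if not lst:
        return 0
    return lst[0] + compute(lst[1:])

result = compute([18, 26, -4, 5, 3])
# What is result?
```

18 + 26 + (-4) + 5 + 3 + 0 = 48

Answer: 48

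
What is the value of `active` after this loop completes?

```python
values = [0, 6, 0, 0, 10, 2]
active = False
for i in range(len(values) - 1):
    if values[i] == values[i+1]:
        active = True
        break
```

Check consecutive duplicates in [0, 6, 0, 0, 10, 2]
`active` takes the values: False → True

Answer: True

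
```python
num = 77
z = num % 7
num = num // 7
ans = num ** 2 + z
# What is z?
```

Trace:
`num = 77` → num = 77
`z = num % 7` → z = 0
`num = num // 7` → num = 11
`ans = num ** 2 + z` → ans = 121
So z = 0

Answer: 0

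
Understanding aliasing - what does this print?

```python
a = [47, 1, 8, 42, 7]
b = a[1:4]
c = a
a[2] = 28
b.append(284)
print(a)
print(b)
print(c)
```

Key concept: slice vs alias.
Step by step:
`a = [47, 1, 8, 42, 7]` → a = [47, 1, 8, 42, 7]
`b = a[1:4]` → b = [1, 8, 42]
`c = a` → c = [47, 1, 8, 42, 7] (same object as a)
`a[2] = 28` → a = [47, 1, 28, 42, 7] (same object as c); c = [47, 1, 28, 42, 7] (same object as a)
`b.append(284)` → b = [1, 8, 42, 284]
`print(a)` → prints [47, 1, 28, 42, 7]
`print(b)` → prints [1, 8, 42, 284]
`print(c)` → prints [47, 1, 28, 42, 7]

Answer:
[47, 1, 28, 42, 7]
[1, 8, 42, 284]
[47, 1, 28, 42, 7]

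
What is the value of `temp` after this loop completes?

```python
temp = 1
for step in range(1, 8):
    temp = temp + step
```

Start at 1, add 1 through 7
`temp` takes the values: 1 → 2 → 4 → 7 → 11 → 16 → 22 → 29

Answer: 29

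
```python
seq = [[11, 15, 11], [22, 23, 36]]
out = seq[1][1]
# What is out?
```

Trace:
`seq = [[11, 15, 11], [22, 23, 36]]` → seq = [[11, 15, 11], [22, 23, 36]]
`out = seq[1][1]` → out = 23
So out = 23

Answer: 23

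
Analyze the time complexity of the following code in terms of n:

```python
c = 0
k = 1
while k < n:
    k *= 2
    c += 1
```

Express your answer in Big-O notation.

Each loop level contributes: log n. Multiplying the contributions gives O(log n).

Answer: O(log n)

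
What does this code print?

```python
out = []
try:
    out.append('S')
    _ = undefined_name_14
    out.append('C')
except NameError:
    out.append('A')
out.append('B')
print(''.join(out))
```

Execution trace: 'S' (try body) → 'A' (except NameError) → 'B' (after the try/except). Output: SAB

Answer: SAB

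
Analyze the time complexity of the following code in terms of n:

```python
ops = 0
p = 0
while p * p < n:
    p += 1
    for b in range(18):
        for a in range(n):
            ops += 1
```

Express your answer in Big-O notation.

Each loop level contributes: √n × 1 × n. Multiplying the contributions gives O(n√n).

Answer: O(n√n)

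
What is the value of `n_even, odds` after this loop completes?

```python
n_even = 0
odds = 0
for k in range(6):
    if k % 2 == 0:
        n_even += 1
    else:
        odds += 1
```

Count evens and odds in range(6)
`n_even, odds` takes the values: (0, 0) → (1, 0) → (1, 1) → (2, 1) → (2, 2) → (3, 2) → (3, 3)

Answer: 3, 3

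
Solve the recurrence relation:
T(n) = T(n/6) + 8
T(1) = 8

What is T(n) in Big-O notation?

Each step divides n by 6 and adds 8. After log_6(n) steps we reach T(1)=8. So T(n) = 8·log_6(n) + 8 = O(log n).

Answer: O(log n)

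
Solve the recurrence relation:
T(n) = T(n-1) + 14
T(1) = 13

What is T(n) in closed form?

Unrolling: T(n) = T(1) + 14·(n-1) = 13 + 14(n-1) = 14n - 1.

Answer: T(n) = 14n - 1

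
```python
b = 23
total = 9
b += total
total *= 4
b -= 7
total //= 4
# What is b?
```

Trace:
`b = 23` → b = 23
`total = 9` → total = 9
`b += total` → b = 32
`total *= 4` → total = 36
`b -= 7` → b = 25
`total //= 4` → total = 9
So b = 25

Answer: 25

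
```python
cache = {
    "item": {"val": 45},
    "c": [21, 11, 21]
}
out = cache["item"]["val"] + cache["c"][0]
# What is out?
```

Trace:
`cache = { ...` → cache = {'item': {'val': 45}, 'c': [21, 11, 21]}
`out = cache["item"]["val"] + cache["c"][0]` → out = 66
So out = 66

Answer: 66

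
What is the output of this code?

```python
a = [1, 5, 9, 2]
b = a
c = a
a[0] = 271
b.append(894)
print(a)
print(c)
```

Key concept: multiple aliases.
Step by step:
`a = [1, 5, 9, 2]` → a = [1, 5, 9, 2]
`b = a` → b = [1, 5, 9, 2] (same object as a)
`c = a` → c = [1, 5, 9, 2] (same object as a, b)
`a[0] = 271` → a = [271, 5, 9, 2] (same object as b, c); b = [271, 5, 9, 2] (same object as a, c); c = [271, 5, 9, 2] (same object as a, b)
`b.append(894)` → a = [271, 5, 9, 2, 894] (same object as b, c); b = [271, 5, 9, 2, 894] (same object as a, c); c = [271, 5, 9, 2, 894] (same object as a, b)
`print(a)` → prints [271, 5, 9, 2, 894]
`print(c)` → prints [271, 5, 9, 2, 894]

Answer:
[271, 5, 9, 2, 894]
[271, 5, 9, 2, 894]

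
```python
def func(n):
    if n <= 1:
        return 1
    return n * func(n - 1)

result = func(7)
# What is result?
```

func(7) = 7 * 6 * 5 * 4 * 3 * 2 * 1 = 5040

Answer: 5040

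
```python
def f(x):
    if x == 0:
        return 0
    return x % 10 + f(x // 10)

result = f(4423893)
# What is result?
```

Sum of digits of 4423893: 3 + 9 + 8 + 3 + 2 + 4 + 4 = 33

Answer: 33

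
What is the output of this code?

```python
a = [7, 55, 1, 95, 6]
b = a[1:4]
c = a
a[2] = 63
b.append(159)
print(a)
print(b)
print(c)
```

Key concept: slice vs alias.
Step by step:
`a = [7, 55, 1, 95, 6]` → a = [7, 55, 1, 95, 6]
`b = a[1:4]` → b = [55, 1, 95]
`c = a` → c = [7, 55, 1, 95, 6] (same object as a)
`a[2] = 63` → a = [7, 55, 63, 95, 6] (same object as c); c = [7, 55, 63, 95, 6] (same object as a)
`b.append(159)` → b = [55, 1, 95, 159]
`print(a)` → prints [7, 55, 63, 95, 6]
`print(b)` → prints [55, 1, 95, 159]
`print(c)` → prints [7, 55, 63, 95, 6]

Answer:
[7, 55, 63, 95, 6]
[55, 1, 95, 159]
[7, 55, 63, 95, 6]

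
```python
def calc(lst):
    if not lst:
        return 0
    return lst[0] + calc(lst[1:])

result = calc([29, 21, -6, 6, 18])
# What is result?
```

29 + 21 + (-6) + 6 + 18 + 0 = 68

Answer: 68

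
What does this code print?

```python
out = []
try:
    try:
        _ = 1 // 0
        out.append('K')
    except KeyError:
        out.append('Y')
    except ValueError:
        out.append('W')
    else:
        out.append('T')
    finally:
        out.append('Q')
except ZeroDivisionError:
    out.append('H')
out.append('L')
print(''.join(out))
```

Execution trace: 'Q' (finally) → 'H' (outer except ZeroDivisionError) → 'L' (after the try/except). Output: QHL

Answer: QHL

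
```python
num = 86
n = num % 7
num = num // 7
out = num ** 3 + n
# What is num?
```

Trace:
`num = 86` → num = 86
`n = num % 7` → n = 2
`num = num // 7` → num = 12
`out = num ** 3 + n` → out = 1730
So num = 12

Answer: 12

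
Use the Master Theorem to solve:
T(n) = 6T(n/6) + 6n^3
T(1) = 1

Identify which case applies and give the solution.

a=6, b=6, f(n)=6n^3. log_6(6) = 1. Since c=3 > 1 and the regularity condition holds (6(n/6)^3 = (6/6^3)n^3 with 6/6^3 < 1), Case 3 applies: T(n) = Θ(f(n)) = O(n^3).

Answer: O(n^3) - Case 3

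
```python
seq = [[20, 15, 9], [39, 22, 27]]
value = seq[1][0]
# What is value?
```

Trace:
`seq = [[20, 15, 9], [39, 22, 27]]` → seq = [[20, 15, 9], [39, 22, 27]]
`value = seq[1][0]` → value = 39
So value = 39

Answer: 39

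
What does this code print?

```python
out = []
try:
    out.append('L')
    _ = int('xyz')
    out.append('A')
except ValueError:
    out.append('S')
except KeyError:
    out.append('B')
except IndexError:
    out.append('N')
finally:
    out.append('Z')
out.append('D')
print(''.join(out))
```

Execution trace: 'L' (try body) → 'S' (except ValueError) → 'Z' (finally) → 'D' (after the try/except). Output: LSZD

Answer: LSZD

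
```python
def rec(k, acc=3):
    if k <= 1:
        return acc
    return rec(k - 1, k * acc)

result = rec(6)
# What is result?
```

Accumulator trace (n, acc): (6, 3) -> (5, 18) -> (4, 90) -> (3, 360) -> (2, 1080) -> (1, 2160) -> return 2160

Answer: 2160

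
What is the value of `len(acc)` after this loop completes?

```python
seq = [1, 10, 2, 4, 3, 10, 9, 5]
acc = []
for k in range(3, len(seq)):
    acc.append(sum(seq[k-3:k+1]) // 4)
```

Number of 4-element averages
`acc` takes the values: [] → [4] → [4, 4] → [4, 4, 4] → [4, 4, 4, 6] → [4, 4, 4, 6, 6]
So `len(acc)` = 5

Answer: 5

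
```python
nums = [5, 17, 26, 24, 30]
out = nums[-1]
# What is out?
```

Trace:
`nums = [5, 17, 26, 24, 30]` → nums = [5, 17, 26, 24, 30]
`out = nums[-1]` → out = 30
So out = 30

Answer: 30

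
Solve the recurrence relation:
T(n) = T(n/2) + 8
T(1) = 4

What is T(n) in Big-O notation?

Each step divides n by 2 and adds 8. After log_2(n) steps we reach T(1)=4. So T(n) = 8·log_2(n) + 4 = O(log n).

Answer: O(log n)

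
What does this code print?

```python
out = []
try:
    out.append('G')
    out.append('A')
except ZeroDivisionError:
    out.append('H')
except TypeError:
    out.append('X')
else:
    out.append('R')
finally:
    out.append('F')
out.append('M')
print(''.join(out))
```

Execution trace: 'G' (try body) → 'A' (try body, no exception) → 'R' (else) → 'F' (finally) → 'M' (after the try/except). Output: GARFM

Answer: GARFM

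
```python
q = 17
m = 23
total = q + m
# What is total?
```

Trace:
`q = 17` → q = 17
`m = 23` → m = 23
`total = q + m` → total = 40
So total = 40

Answer: 40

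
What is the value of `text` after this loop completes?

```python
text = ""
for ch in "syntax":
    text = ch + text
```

Reverse 'syntax'
`text` takes the values: "" → "s" → "ys" → "nys" → "tnys" → "atnys" → "xatnys"

Answer: "xatnys"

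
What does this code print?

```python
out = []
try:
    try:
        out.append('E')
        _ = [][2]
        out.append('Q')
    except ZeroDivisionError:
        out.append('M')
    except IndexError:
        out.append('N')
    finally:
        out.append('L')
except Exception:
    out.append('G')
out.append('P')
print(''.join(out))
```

Execution trace: 'E' (inner try body) → 'N' (inner except IndexError) → 'L' (inner finally) → 'P' (after the try/except). Output: ENLP

Answer: ENLP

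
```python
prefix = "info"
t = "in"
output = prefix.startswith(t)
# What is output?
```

Trace:
`prefix = "info"` → prefix = 'info'
`t = "in"` → t = 'in'
`output = prefix.startswith(t)` → output = True
So output = True

Answer: True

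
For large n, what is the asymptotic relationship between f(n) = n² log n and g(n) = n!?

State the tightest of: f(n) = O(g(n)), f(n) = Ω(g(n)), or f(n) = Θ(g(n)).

n² log n vs n!: f(n) = O(g(n)) but not Ω(g(n)) — n! grows strictly faster than n² log n.

Answer: f(n) = O(g(n)) but not Ω(g(n)) — n! grows strictly faster than n² log n.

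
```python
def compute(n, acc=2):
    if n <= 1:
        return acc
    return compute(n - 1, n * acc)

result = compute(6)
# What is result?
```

Accumulator trace (n, acc): (6, 2) -> (5, 12) -> (4, 60) -> (3, 240) -> (2, 720) -> (1, 1440) -> return 1440

Answer: 1440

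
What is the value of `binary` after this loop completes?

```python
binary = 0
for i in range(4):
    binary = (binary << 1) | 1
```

Build 4 consecutive 1-bits: 0b1111
`binary` takes the values: 0 → 1 → 3 → 7 → 15

Answer: 15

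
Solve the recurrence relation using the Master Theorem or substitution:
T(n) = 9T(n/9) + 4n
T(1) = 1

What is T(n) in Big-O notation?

By Master Theorem: a=9, b=9, f(n)=4n. Since log_9(9) = 1 and f(n) = Θ(n^1), Case 2 applies. T(n) = O(n log n).

Answer: O(n log n)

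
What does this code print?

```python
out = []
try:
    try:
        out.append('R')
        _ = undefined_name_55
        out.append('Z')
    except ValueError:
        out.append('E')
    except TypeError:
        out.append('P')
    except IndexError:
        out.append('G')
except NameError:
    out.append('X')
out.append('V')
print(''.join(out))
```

Execution trace: 'R' (try body) → 'X' (outer except NameError) → 'V' (after the try/except). Output: RXV

Answer: RXV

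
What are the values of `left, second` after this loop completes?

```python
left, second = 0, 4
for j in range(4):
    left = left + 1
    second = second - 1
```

left goes 0→4, second goes 4→0
`left, second` takes the values: (0, 4) → (1, 4) → (1, 3) → (2, 3) → (2, 2) → (3, 2) → (3, 1) → (4, 1) → (4, 0)

Answer: 4, 0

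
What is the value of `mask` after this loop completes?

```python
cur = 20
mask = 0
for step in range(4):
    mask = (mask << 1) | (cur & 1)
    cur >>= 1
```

Reverse lowest 4 bits of 20
`mask` takes the values: 0 → 1 → 2

Answer: 2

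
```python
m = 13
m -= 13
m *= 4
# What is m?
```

Trace:
`m = 13` → m = 13
`m -= 13` → m = 0
`m *= 4` → m = 0
So m = 0

Answer: 0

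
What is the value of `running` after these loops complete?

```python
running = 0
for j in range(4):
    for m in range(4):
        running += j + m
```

Sum of all j+m for j,m in 4x4
`running` takes the values: 0 → 1 → 3 → 6 → 7 → 9 → 12 → 16 → 18 → 21 → 25 → 30 → 33 → 37 → 42 → 48

Answer: 48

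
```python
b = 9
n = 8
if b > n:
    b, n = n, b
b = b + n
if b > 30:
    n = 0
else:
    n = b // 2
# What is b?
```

Trace:
`b = 9` → b = 9
`n = 8` → n = 8
`if b > n: ...` → b > n is True → b = 8; n = 9
`b = b + n` → b = 17
`if b > 30: ...` → b > 30 is False, take else branch → n = 8
So b = 17

Answer: 17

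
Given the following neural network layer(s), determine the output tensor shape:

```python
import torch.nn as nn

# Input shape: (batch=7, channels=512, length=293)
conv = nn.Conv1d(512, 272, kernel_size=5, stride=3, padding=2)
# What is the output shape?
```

Input: (7, 512, 293) -> Output: (7, 272, 98)

Answer: (7, 272, 98)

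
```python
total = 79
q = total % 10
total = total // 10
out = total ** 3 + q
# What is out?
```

Trace:
`total = 79` → total = 79
`q = total % 10` → q = 9
`total = total // 10` → total = 7
`out = total ** 3 + q` → out = 352
So out = 352

Answer: 352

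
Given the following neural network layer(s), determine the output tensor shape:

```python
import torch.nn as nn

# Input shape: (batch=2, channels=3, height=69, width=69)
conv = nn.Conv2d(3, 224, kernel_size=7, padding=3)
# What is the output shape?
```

Input: (2, 3, 69, 69) -> Output: (2, 224, 69, 69)

Answer: (2, 224, 69, 69)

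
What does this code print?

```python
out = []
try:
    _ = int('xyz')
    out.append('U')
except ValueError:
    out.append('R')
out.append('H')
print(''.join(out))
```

Execution trace: 'R' (except ValueError) → 'H' (after the try/except). Output: RH

Answer: RH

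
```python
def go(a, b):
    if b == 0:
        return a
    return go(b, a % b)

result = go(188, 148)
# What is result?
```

go(188, 148) -> go(148, 40) -> go(40, 28) -> go(28, 12) -> go(12, 4) -> go(4, 0) -> 4

Answer: 4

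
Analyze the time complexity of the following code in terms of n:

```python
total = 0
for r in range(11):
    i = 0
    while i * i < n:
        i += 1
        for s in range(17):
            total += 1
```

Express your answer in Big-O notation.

Each loop level contributes: 1 × √n × 1. Multiplying the contributions gives O(√n).

Answer: O(√n)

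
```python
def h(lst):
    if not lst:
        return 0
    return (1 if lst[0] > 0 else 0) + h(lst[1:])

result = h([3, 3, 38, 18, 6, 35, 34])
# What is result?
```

Count of positive elements in [3, 3, 38, 18, 6, 35, 34] = 7

Answer: 7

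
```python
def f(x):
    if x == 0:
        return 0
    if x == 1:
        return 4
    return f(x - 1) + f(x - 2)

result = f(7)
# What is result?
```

Build up from base cases: f(0)=0, f(1)=4, f(2)=4, f(3)=8, f(4)=12, f(5)=20, f(6)=32, ..., f(7)=52

Answer: 52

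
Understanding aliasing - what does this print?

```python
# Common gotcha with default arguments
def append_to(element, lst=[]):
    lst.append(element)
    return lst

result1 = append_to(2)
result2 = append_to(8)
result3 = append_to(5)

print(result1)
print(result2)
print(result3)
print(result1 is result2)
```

Key concept: mutable default argument gotcha.
Step by step:
`result1 = append_to(2)` → result1 = [2]
`result2 = append_to(8)` → result1 = [2, 8] (same object as result2); result2 = [2, 8] (same object as result1)
`result3 = append_to(5)` → result1 = [2, 8, 5] (same object as result2, result3); result2 = [2, 8, 5] (same object as result1, result3); result3 = [2, 8, 5] (same object as result1, result2)
`print(result1)` → prints [2, 8, 5]
`print(result2)` → prints [2, 8, 5]
`print(result3)` → prints [2, 8, 5]
`print(result1 is result2)` → prints True

Answer:
[2, 8, 5]
[2, 8, 5]
[2, 8, 5]
True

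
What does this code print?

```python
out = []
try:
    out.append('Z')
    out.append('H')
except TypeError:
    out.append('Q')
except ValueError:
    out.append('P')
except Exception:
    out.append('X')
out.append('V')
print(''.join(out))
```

Execution trace: 'Z' (try body) → 'H' (try body, no exception) → 'V' (after the try/except). Output: ZHV

Answer: ZHV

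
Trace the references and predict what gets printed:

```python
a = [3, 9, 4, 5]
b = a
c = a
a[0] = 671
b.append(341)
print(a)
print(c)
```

Key concept: multiple aliases.
Step by step:
`a = [3, 9, 4, 5]` → a = [3, 9, 4, 5]
`b = a` → b = [3, 9, 4, 5] (same object as a)
`c = a` → c = [3, 9, 4, 5] (same object as a, b)
`a[0] = 671` → a = [671, 9, 4, 5] (same object as b, c); b = [671, 9, 4, 5] (same object as a, c); c = [671, 9, 4, 5] (same object as a, b)
`b.append(341)` → a = [671, 9, 4, 5, 341] (same object as b, c); b = [671, 9, 4, 5, 341] (same object as a, c); c = [671, 9, 4, 5, 341] (same object as a, b)
`print(a)` → prints [671, 9, 4, 5, 341]
`print(c)` → prints [671, 9, 4, 5, 341]

Answer:
[671, 9, 4, 5, 341]
[671, 9, 4, 5, 341]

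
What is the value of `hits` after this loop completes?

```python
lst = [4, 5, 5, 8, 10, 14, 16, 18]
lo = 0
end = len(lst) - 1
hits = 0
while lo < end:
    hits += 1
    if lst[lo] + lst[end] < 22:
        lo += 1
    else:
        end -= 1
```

Steps to find pair summing to 22
`hits` takes the values: 0 → 1 → 2 → 3 → 4 → 5 → 6 → 7

Answer: 7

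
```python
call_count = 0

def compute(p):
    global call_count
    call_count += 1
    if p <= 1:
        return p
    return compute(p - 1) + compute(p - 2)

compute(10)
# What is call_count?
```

Calls(p) = 1 + Calls(p-1) + Calls(p-2); Calls(0)=Calls(1)=1. For p=10 this gives 177.

Answer: 177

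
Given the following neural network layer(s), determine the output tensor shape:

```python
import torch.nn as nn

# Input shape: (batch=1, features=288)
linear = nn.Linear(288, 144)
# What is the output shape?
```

Input: (1, 288) -> Output: (1, 144)

Answer: (1, 144)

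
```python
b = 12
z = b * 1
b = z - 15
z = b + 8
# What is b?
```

Trace:
`b = 12` → b = 12
`z = b * 1` → z = 12
`b = z - 15` → b = -3
`z = b + 8` → z = 5
So b = -3

Answer: -3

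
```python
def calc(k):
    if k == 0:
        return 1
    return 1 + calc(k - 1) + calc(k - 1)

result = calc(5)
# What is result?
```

calc(k) = 1 + 2·calc(k-1), calc(0)=1. Closed form: (1+1)·2^5 - 1 = 63.

Answer: 63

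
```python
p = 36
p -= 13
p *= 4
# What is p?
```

Trace:
`p = 36` → p = 36
`p -= 13` → p = 23
`p *= 4` → p = 92
So p = 92

Answer: 92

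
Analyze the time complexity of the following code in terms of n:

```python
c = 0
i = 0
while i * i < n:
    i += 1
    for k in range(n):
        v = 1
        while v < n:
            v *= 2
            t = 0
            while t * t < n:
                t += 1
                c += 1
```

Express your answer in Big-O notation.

Each loop level contributes: √n × n × log n × √n. Multiplying the contributions gives O(n^2 log n).

Answer: O(n^2 log n)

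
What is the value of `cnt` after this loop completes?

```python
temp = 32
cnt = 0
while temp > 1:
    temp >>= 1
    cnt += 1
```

Count right shifts until 1
`cnt` takes the values: 0 → 1 → 2 → 3 → 4 → 5

Answer: 5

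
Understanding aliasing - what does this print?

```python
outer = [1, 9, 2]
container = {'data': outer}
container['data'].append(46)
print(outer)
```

Key concept: dict holds reference to list.
Step by step:
`outer = [1, 9, 2]` → outer = [1, 9, 2]
`container = {'data': outer}` → container = {'data': [1, 9, 2]}
`container['data'].append(46)` → outer = [1, 9, 2, 46]; container = {'data': [1, 9, 2, 46]}
`print(outer)` → prints [1, 9, 2, 46]

Answer: [1, 9, 2, 46]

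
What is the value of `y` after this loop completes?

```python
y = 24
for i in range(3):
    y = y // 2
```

Halve 3 times: 24 // 2^3 = 3
`y` takes the values: 24 → 12 → 6 → 3

Answer: 3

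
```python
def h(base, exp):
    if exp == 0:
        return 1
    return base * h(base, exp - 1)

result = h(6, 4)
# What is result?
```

h(6, 4) = 6 * 6 * 6 * 6 = 1296

Answer: 1296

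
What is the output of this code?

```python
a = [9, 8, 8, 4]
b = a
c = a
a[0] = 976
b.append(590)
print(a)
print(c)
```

Key concept: multiple aliases.
Step by step:
`a = [9, 8, 8, 4]` → a = [9, 8, 8, 4]
`b = a` → b = [9, 8, 8, 4] (same object as a)
`c = a` → c = [9, 8, 8, 4] (same object as a, b)
`a[0] = 976` → a = [976, 8, 8, 4] (same object as b, c); b = [976, 8, 8, 4] (same object as a, c); c = [976, 8, 8, 4] (same object as a, b)
`b.append(590)` → a = [976, 8, 8, 4, 590] (same object as b, c); b = [976, 8, 8, 4, 590] (same object as a, c); c = [976, 8, 8, 4, 590] (same object as a, b)
`print(a)` → prints [976, 8, 8, 4, 590]
`print(c)` → prints [976, 8, 8, 4, 590]

Answer:
[976, 8, 8, 4, 590]
[976, 8, 8, 4, 590]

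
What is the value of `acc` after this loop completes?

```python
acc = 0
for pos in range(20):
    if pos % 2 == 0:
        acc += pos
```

Sum of even numbers 0 to 19
`acc` takes the values: 0 → 2 → 6 → 12 → 20 → 30 → 42 → 56 → 72 → 90

Answer: 90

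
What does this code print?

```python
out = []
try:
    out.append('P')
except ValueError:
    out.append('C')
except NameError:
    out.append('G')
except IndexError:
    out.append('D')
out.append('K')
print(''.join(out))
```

Execution trace: 'P' (try body, no exception) → 'K' (after the try/except). Output: PK

Answer: PK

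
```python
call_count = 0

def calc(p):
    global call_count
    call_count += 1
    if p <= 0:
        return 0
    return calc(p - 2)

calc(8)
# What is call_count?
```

Linear recursion stepping by 2: 5 calls from p=8 down to ≤0.

Answer: 5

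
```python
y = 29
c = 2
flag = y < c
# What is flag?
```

Trace:
`y = 29` → y = 29
`c = 2` → c = 2
`flag = y < c` → flag = False
So flag = False

Answer: False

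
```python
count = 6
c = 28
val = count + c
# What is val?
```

Trace:
`count = 6` → count = 6
`c = 28` → c = 28
`val = count + c` → val = 34
So val = 34

Answer: 34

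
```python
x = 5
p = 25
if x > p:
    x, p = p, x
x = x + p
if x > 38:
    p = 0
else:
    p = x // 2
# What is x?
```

Trace:
`x = 5` → x = 5
`p = 25` → p = 25
`if x > p: ...` → x > p is False → no variable changes
`x = x + p` → x = 30
`if x > 38: ...` → x > 38 is False, take else branch → p = 15
So x = 30

Answer: 30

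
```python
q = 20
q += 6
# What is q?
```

Trace:
`q = 20` → q = 20
`q += 6` → q = 26
So q = 26

Answer: 26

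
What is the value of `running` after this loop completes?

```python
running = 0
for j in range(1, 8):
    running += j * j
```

Sum of squares 1² to 7² = 140
`running` takes the values: 0 → 1 → 5 → 14 → 30 → 55 → 91 → 140

Answer: 140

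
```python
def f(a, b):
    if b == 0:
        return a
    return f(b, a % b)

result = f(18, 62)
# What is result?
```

f(18, 62) -> f(62, 18) -> f(18, 8) -> f(8, 2) -> f(2, 0) -> 2

Answer: 2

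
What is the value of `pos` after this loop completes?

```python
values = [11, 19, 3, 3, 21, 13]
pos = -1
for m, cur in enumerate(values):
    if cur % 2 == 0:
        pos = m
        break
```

First even number index in [11, 19, 3, 3, 21, 13]
`pos` takes the values: -1

Answer: -1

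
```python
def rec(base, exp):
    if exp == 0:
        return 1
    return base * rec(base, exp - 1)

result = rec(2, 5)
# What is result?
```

rec(2, 5) = 2 * 2 * 2 * 2 * 2 = 32

Answer: 32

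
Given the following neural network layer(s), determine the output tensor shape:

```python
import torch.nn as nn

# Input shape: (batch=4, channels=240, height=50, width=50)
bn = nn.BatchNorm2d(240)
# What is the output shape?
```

Input: (4, 240, 50, 50) -> Output: (4, 240, 50, 50)

Answer: (4, 240, 50, 50)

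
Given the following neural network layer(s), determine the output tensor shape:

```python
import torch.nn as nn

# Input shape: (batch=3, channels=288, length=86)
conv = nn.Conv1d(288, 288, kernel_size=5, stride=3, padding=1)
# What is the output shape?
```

Input: (3, 288, 86) -> Output: (3, 288, 28)

Answer: (3, 288, 28)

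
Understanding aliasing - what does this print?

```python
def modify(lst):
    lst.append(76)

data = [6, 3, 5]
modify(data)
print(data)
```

Key concept: function modifies passed list.
Step by step:
`data = [6, 3, 5]` → data = [6, 3, 5]
`modify(data)` → data = [6, 3, 5, 76]
`print(data)` → prints [6, 3, 5, 76]

Answer: [6, 3, 5, 76]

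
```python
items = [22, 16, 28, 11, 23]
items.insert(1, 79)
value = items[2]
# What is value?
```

Trace:
`items = [22, 16, 28, 11, 23]` → items = [22, 16, 28, 11, 23]
`items.insert(1, 79)` → items = [22, 79, 16, 28, 11, 23]
`value = items[2]` → value = 16
So value = 16

Answer: 16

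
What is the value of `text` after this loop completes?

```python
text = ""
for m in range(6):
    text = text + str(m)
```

Concatenate digits 0 to 5
`text` takes the values: "" → "0" → "01" → "012" → "0123" → "01234" → "012345"

Answer: "012345"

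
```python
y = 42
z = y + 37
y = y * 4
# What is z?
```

Trace:
`y = 42` → y = 42
`z = y + 37` → z = 79
`y = y * 4` → y = 168
So z = 79

Answer: 79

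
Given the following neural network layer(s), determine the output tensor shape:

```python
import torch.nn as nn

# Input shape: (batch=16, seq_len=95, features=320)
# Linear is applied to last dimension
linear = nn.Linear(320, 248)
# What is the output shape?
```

Input: (16, 95, 320) -> Output: (16, 95, 248)

Answer: (16, 95, 248)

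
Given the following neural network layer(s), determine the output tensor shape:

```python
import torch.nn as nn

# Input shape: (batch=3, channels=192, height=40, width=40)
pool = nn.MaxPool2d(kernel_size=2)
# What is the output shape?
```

Input: (3, 192, 40, 40) -> Output: (3, 192, 20, 20)

Answer: (3, 192, 20, 20)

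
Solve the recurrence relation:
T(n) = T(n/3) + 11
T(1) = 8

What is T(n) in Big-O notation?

Each step divides n by 3 and adds 11. After log_3(n) steps we reach T(1)=8. So T(n) = 11·log_3(n) + 8 = O(log n).

Answer: O(log n)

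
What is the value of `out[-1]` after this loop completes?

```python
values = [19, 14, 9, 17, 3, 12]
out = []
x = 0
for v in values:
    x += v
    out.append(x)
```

Cumulative sum ends at 74
`out` takes the values: [] → [19] → [19, 33] → [19, 33, 42] → [19, 33, 42, 59] → [19, 33, 42, 59, 62] → [19, 33, 42, 59, 62, 74]
So `out[-1]` = 74

Answer: 74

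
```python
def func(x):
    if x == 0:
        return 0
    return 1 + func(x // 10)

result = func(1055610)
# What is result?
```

Count of digits of 1055610: 7

Answer: 7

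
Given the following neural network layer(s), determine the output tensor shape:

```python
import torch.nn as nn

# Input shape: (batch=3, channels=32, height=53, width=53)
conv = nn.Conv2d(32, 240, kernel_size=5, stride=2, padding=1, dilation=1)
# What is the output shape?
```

Input: (3, 32, 53, 53) -> Output: (3, 240, 26, 26)

Answer: (3, 240, 26, 26)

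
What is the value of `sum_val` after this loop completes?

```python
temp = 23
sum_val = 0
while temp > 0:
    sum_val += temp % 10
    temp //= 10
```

Sum digits of 23
`sum_val` takes the values: 0 → 3 → 5

Answer: 5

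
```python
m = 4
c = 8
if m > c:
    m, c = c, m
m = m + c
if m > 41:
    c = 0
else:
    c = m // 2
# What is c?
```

Trace:
`m = 4` → m = 4
`c = 8` → c = 8
`if m > c: ...` → m > c is False → no variable changes
`m = m + c` → m = 12
`if m > 41: ...` → m > 41 is False, take else branch → c = 6
So c = 6

Answer: 6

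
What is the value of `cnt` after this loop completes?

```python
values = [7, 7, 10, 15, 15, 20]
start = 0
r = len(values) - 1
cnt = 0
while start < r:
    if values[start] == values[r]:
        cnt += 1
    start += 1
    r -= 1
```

Count matching pairs from ends
`cnt` takes the values: 0

Answer: 0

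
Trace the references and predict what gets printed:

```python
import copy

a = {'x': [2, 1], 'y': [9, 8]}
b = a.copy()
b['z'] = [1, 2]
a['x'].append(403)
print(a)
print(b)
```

Key concept: shallow copy of dict with mutable values.
Step by step:
`a = {'x': [2, 1], 'y': [9, 8]}` → a = {'x': [2, 1], 'y': [9, 8]}
`b = a.copy()` → b = {'x': [2, 1], 'y': [9, 8]}
`b['z'] = [1, 2]` → b = {'x': [2, 1], 'y': [9, 8], 'z': [1, 2]}
`a['x'].append(403)` → a = {'x': [2, 1, 403], 'y': [9, 8]}; b = {'x': [2, 1, 403], 'y': [9, 8], 'z': [1, 2]}
`print(a)` → prints {'x': [2, 1, 403], 'y': [9, 8]}
`print(b)` → prints {'x': [2, 1, 403], 'y': [9, 8], 'z': [1, 2]}

Answer:
{'x': [2, 1, 403], 'y': [9, 8]}
{'x': [2, 1, 403], 'y': [9, 8], 'z': [1, 2]}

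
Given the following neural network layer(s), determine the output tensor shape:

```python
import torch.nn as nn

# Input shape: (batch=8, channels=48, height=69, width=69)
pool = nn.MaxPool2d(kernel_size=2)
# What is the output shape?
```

Input: (8, 48, 69, 69) -> Output: (8, 48, 34, 34)

Answer: (8, 48, 34, 34)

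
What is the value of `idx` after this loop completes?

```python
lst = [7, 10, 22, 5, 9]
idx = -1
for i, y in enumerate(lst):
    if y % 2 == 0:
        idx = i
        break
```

First even number index in [7, 10, 22, 5, 9]
`idx` takes the values: -1 → 1

Answer: 1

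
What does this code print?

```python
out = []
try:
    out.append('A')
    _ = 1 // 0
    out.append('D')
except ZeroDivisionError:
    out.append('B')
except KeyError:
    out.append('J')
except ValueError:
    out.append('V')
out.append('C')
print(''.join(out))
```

Execution trace: 'A' (try body) → 'B' (except ZeroDivisionError) → 'C' (after the try/except). Output: ABC

Answer: ABC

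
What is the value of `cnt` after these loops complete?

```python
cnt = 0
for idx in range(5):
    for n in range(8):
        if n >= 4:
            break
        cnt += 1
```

Inner breaks at 4, outer runs 5 times
`cnt` takes the values: 0 → 1 → 2 → 3 → 4 → 5 → 6 → 7 → 8 → 9 → 10 → 11 → 12 → 13 → 14 → 15 → 16 → 17 → 18 → 19 → 20

Answer: 20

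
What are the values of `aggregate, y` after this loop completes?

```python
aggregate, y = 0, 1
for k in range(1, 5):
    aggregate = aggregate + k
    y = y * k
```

Sum and factorial of 1 to 4
`aggregate, y` takes the values: (0, 1) → (1, 1) → (3, 1) → (3, 2) → (6, 2) → (6, 6) → (10, 6) → (10, 24)

Answer: 10, 24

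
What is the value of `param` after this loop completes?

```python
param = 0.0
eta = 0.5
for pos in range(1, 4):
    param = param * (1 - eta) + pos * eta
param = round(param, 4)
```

Moving average with lr=0.5
`param` takes the values: 0.0 → 0.5 → 1.25 → 2.125

Answer: 2.125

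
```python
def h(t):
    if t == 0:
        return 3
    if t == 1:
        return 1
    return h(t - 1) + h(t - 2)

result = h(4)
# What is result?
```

Build up from base cases: h(0)=3, h(1)=1, h(2)=4, h(3)=5, h(4)=9

Answer: 9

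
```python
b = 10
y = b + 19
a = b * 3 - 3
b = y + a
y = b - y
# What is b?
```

Trace:
`b = 10` → b = 10
`y = b + 19` → y = 29
`a = b * 3 - 3` → a = 27
`b = y + a` → b = 56
`y = b - y` → y = 27
So b = 56

Answer: 56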